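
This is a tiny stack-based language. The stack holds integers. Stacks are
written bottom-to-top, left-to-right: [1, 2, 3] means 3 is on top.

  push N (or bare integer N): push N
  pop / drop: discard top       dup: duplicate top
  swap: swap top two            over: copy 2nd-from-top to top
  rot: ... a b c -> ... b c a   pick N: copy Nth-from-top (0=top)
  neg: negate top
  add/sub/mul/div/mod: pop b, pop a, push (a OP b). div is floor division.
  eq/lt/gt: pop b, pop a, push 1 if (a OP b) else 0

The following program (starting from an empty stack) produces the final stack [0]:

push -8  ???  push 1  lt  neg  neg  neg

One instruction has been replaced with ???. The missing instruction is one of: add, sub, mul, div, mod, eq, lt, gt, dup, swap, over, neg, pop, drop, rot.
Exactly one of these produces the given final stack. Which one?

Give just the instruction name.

Stack before ???: [-8]
Stack after ???:  [8]
The instruction that transforms [-8] -> [8] is: neg

Answer: neg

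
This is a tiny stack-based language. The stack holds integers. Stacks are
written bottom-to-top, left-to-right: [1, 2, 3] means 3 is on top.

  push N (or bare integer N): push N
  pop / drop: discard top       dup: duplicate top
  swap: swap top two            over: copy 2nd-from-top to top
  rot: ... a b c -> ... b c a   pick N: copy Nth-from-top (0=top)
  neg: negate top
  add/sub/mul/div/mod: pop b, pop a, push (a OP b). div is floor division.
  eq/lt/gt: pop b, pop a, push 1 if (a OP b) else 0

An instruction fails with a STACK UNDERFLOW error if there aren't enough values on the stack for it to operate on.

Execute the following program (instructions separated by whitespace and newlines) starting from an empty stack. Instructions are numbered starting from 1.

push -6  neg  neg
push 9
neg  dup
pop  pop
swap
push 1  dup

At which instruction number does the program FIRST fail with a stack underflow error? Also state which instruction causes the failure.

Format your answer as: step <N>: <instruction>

Step 1 ('push -6'): stack = [-6], depth = 1
Step 2 ('neg'): stack = [6], depth = 1
Step 3 ('neg'): stack = [-6], depth = 1
Step 4 ('push 9'): stack = [-6, 9], depth = 2
Step 5 ('neg'): stack = [-6, -9], depth = 2
Step 6 ('dup'): stack = [-6, -9, -9], depth = 3
Step 7 ('pop'): stack = [-6, -9], depth = 2
Step 8 ('pop'): stack = [-6], depth = 1
Step 9 ('swap'): needs 2 value(s) but depth is 1 — STACK UNDERFLOW

Answer: step 9: swap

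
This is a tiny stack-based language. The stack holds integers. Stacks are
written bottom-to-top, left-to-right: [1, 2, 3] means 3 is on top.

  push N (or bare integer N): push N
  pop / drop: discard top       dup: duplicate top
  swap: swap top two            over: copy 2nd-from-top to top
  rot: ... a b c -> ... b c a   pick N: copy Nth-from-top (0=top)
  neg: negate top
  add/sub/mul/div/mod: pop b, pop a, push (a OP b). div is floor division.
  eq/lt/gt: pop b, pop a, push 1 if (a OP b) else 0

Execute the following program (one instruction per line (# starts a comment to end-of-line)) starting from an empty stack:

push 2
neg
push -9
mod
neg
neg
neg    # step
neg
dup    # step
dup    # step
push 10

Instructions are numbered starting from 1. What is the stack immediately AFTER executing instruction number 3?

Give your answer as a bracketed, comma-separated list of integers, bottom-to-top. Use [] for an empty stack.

Answer: [-2, -9]

Derivation:
Step 1 ('push 2'): [2]
Step 2 ('neg'): [-2]
Step 3 ('push -9'): [-2, -9]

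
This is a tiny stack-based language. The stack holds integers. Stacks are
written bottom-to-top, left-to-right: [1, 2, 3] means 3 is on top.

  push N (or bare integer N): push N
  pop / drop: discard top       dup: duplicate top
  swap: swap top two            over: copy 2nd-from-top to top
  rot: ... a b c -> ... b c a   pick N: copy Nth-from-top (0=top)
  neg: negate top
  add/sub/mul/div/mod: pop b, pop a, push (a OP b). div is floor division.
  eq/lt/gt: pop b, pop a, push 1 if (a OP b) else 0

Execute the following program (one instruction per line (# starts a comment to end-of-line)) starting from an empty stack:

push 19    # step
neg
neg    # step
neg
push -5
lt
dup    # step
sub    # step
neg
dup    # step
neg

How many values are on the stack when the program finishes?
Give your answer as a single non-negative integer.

After 'push 19': stack = [19] (depth 1)
After 'neg': stack = [-19] (depth 1)
After 'neg': stack = [19] (depth 1)
After 'neg': stack = [-19] (depth 1)
After 'push -5': stack = [-19, -5] (depth 2)
After 'lt': stack = [1] (depth 1)
After 'dup': stack = [1, 1] (depth 2)
After 'sub': stack = [0] (depth 1)
After 'neg': stack = [0] (depth 1)
After 'dup': stack = [0, 0] (depth 2)
After 'neg': stack = [0, 0] (depth 2)

Answer: 2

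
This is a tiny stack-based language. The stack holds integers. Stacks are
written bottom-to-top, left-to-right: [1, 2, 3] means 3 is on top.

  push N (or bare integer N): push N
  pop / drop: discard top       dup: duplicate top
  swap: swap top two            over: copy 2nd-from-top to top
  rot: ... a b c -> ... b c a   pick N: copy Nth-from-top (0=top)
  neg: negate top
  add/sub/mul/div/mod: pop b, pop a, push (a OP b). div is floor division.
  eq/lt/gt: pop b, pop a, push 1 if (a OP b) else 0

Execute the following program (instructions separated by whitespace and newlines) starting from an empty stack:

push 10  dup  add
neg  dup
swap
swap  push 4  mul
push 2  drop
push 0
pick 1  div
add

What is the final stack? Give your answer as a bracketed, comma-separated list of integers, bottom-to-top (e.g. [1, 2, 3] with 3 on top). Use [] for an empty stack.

Answer: [-20, -80]

Derivation:
After 'push 10': [10]
After 'dup': [10, 10]
After 'add': [20]
After 'neg': [-20]
After 'dup': [-20, -20]
After 'swap': [-20, -20]
After 'swap': [-20, -20]
After 'push 4': [-20, -20, 4]
After 'mul': [-20, -80]
After 'push 2': [-20, -80, 2]
After 'drop': [-20, -80]
After 'push 0': [-20, -80, 0]
After 'pick 1': [-20, -80, 0, -80]
After 'div': [-20, -80, 0]
After 'add': [-20, -80]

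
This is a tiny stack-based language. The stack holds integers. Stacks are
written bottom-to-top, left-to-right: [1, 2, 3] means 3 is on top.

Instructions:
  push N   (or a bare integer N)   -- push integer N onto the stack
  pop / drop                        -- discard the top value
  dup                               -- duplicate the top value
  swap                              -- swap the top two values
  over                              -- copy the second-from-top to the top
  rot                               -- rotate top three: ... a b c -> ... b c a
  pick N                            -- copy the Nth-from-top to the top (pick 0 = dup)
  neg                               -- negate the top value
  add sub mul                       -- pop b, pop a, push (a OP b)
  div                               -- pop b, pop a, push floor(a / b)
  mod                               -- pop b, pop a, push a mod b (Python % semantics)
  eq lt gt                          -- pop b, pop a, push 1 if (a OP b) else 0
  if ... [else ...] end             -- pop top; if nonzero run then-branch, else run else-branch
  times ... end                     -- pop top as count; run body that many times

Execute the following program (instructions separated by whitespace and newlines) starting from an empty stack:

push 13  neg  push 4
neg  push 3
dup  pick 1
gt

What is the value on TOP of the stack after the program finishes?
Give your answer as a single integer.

After 'push 13': [13]
After 'neg': [-13]
After 'push 4': [-13, 4]
After 'neg': [-13, -4]
After 'push 3': [-13, -4, 3]
After 'dup': [-13, -4, 3, 3]
After 'pick 1': [-13, -4, 3, 3, 3]
After 'gt': [-13, -4, 3, 0]

Answer: 0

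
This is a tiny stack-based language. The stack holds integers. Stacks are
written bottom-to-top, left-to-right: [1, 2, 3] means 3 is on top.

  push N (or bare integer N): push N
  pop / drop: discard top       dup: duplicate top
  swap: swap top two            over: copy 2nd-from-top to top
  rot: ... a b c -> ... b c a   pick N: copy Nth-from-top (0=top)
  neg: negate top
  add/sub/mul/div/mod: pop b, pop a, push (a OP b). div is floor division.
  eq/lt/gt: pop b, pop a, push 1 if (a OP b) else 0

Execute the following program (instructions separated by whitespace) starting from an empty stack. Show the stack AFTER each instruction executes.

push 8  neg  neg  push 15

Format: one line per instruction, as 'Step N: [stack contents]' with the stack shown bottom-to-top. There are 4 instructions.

Step 1: [8]
Step 2: [-8]
Step 3: [8]
Step 4: [8, 15]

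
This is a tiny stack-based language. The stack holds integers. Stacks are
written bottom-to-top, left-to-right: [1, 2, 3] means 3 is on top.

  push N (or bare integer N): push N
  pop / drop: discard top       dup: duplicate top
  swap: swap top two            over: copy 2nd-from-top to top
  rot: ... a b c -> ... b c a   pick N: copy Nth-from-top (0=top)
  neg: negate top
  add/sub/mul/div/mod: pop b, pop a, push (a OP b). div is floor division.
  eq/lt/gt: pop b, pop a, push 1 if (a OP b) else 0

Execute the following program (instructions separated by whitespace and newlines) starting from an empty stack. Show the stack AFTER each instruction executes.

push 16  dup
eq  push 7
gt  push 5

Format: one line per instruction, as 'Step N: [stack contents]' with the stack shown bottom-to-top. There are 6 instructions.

Step 1: [16]
Step 2: [16, 16]
Step 3: [1]
Step 4: [1, 7]
Step 5: [0]
Step 6: [0, 5]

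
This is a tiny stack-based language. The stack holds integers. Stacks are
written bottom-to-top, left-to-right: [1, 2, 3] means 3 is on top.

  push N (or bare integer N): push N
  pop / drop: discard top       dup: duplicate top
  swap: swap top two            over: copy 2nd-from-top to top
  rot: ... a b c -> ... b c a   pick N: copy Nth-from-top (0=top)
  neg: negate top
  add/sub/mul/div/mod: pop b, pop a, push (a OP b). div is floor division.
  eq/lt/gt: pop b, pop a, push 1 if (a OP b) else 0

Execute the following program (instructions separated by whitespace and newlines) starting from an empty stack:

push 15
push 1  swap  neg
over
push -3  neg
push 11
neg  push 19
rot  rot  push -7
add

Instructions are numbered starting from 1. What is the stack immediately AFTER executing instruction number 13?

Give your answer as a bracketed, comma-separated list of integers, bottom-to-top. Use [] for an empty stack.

Answer: [1, -15, 1, 19, 3, -11, -7]

Derivation:
Step 1 ('push 15'): [15]
Step 2 ('push 1'): [15, 1]
Step 3 ('swap'): [1, 15]
Step 4 ('neg'): [1, -15]
Step 5 ('over'): [1, -15, 1]
Step 6 ('push -3'): [1, -15, 1, -3]
Step 7 ('neg'): [1, -15, 1, 3]
Step 8 ('push 11'): [1, -15, 1, 3, 11]
Step 9 ('neg'): [1, -15, 1, 3, -11]
Step 10 ('push 19'): [1, -15, 1, 3, -11, 19]
Step 11 ('rot'): [1, -15, 1, -11, 19, 3]
Step 12 ('rot'): [1, -15, 1, 19, 3, -11]
Step 13 ('push -7'): [1, -15, 1, 19, 3, -11, -7]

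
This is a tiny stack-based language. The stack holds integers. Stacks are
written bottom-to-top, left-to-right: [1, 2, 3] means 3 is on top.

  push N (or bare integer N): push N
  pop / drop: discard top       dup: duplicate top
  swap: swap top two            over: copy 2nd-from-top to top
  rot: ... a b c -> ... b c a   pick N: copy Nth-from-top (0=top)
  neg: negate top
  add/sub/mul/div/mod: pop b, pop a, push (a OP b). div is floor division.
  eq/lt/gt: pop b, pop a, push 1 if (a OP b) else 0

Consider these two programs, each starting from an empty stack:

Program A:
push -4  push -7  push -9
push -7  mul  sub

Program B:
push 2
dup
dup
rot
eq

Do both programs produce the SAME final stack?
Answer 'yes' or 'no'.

Program A trace:
  After 'push -4': [-4]
  After 'push -7': [-4, -7]
  After 'push -9': [-4, -7, -9]
  After 'push -7': [-4, -7, -9, -7]
  After 'mul': [-4, -7, 63]
  After 'sub': [-4, -70]
Program A final stack: [-4, -70]

Program B trace:
  After 'push 2': [2]
  After 'dup': [2, 2]
  After 'dup': [2, 2, 2]
  After 'rot': [2, 2, 2]
  After 'eq': [2, 1]
Program B final stack: [2, 1]
Same: no

Answer: no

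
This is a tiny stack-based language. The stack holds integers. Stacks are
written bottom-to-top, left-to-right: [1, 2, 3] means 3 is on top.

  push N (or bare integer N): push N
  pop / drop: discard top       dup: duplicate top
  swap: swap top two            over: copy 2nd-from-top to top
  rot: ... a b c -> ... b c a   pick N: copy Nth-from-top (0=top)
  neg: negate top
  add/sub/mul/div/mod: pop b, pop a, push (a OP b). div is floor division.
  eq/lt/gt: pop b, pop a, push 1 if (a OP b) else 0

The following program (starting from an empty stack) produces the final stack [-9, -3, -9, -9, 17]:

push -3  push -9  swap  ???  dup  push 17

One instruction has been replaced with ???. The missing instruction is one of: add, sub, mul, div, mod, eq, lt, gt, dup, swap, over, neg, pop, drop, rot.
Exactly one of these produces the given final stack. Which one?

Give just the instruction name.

Stack before ???: [-9, -3]
Stack after ???:  [-9, -3, -9]
The instruction that transforms [-9, -3] -> [-9, -3, -9] is: over

Answer: over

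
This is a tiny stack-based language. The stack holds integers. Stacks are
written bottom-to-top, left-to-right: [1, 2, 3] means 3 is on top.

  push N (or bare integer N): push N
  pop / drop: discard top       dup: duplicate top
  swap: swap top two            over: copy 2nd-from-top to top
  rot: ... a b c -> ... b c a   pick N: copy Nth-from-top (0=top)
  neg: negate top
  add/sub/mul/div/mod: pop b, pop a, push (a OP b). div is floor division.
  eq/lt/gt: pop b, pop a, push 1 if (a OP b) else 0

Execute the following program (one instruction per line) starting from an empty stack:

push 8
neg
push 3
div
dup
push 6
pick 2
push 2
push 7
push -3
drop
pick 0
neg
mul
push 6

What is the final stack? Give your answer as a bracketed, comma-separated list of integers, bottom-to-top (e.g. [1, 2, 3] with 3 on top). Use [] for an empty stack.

After 'push 8': [8]
After 'neg': [-8]
After 'push 3': [-8, 3]
After 'div': [-3]
After 'dup': [-3, -3]
After 'push 6': [-3, -3, 6]
After 'pick 2': [-3, -3, 6, -3]
After 'push 2': [-3, -3, 6, -3, 2]
After 'push 7': [-3, -3, 6, -3, 2, 7]
After 'push -3': [-3, -3, 6, -3, 2, 7, -3]
After 'drop': [-3, -3, 6, -3, 2, 7]
After 'pick 0': [-3, -3, 6, -3, 2, 7, 7]
After 'neg': [-3, -3, 6, -3, 2, 7, -7]
After 'mul': [-3, -3, 6, -3, 2, -49]
After 'push 6': [-3, -3, 6, -3, 2, -49, 6]

Answer: [-3, -3, 6, -3, 2, -49, 6]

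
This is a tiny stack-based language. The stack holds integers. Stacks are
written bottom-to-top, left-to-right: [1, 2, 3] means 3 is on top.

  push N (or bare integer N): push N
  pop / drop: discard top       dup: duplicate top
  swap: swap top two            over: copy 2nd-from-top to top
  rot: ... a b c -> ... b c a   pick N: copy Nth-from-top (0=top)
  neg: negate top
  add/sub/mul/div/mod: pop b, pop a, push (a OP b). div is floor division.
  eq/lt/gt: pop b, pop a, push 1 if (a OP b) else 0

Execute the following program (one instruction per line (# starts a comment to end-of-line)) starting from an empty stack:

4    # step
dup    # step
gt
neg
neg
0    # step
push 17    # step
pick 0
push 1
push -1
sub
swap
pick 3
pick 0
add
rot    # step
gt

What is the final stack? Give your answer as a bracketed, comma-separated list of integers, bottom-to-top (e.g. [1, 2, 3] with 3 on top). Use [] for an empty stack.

After 'push 4': [4]
After 'dup': [4, 4]
After 'gt': [0]
After 'neg': [0]
After 'neg': [0]
After 'push 0': [0, 0]
After 'push 17': [0, 0, 17]
After 'pick 0': [0, 0, 17, 17]
After 'push 1': [0, 0, 17, 17, 1]
After 'push -1': [0, 0, 17, 17, 1, -1]
After 'sub': [0, 0, 17, 17, 2]
After 'swap': [0, 0, 17, 2, 17]
After 'pick 3': [0, 0, 17, 2, 17, 0]
After 'pick 0': [0, 0, 17, 2, 17, 0, 0]
After 'add': [0, 0, 17, 2, 17, 0]
After 'rot': [0, 0, 17, 17, 0, 2]
After 'gt': [0, 0, 17, 17, 0]

Answer: [0, 0, 17, 17, 0]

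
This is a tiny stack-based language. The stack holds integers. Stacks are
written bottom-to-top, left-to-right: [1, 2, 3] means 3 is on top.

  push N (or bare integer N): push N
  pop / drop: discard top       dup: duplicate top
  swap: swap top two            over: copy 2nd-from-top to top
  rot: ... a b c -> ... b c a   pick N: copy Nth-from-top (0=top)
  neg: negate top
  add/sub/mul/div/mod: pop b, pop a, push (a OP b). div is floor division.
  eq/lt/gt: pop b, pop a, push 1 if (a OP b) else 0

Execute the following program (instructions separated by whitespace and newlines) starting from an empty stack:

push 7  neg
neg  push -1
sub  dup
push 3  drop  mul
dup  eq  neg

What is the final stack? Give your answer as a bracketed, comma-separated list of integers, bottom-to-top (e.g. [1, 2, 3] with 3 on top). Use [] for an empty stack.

Answer: [-1]

Derivation:
After 'push 7': [7]
After 'neg': [-7]
After 'neg': [7]
After 'push -1': [7, -1]
After 'sub': [8]
After 'dup': [8, 8]
After 'push 3': [8, 8, 3]
After 'drop': [8, 8]
After 'mul': [64]
After 'dup': [64, 64]
After 'eq': [1]
After 'neg': [-1]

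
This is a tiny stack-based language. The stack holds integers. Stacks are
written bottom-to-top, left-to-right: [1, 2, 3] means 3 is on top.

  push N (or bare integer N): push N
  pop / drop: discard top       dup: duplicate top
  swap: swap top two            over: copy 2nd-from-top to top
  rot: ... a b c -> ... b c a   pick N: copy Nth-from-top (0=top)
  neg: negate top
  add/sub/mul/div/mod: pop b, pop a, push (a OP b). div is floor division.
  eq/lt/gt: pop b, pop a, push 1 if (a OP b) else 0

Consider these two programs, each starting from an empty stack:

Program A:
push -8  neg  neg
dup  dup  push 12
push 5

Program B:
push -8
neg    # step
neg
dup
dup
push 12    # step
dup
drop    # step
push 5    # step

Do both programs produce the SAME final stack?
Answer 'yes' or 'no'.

Answer: yes

Derivation:
Program A trace:
  After 'push -8': [-8]
  After 'neg': [8]
  After 'neg': [-8]
  After 'dup': [-8, -8]
  After 'dup': [-8, -8, -8]
  After 'push 12': [-8, -8, -8, 12]
  After 'push 5': [-8, -8, -8, 12, 5]
Program A final stack: [-8, -8, -8, 12, 5]

Program B trace:
  After 'push -8': [-8]
  After 'neg': [8]
  After 'neg': [-8]
  After 'dup': [-8, -8]
  After 'dup': [-8, -8, -8]
  After 'push 12': [-8, -8, -8, 12]
  After 'dup': [-8, -8, -8, 12, 12]
  After 'drop': [-8, -8, -8, 12]
  After 'push 5': [-8, -8, -8, 12, 5]
Program B final stack: [-8, -8, -8, 12, 5]
Same: yes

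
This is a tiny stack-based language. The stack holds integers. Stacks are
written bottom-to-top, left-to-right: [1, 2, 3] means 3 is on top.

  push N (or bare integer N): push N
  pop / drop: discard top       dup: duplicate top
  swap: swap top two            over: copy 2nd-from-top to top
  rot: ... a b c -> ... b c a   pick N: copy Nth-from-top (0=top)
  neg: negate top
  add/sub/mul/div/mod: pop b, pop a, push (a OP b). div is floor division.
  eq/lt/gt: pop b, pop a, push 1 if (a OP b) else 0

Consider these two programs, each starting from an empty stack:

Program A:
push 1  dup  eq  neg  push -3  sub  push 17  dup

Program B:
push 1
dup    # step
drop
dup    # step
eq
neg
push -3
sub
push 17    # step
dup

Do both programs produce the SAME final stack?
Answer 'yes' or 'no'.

Answer: yes

Derivation:
Program A trace:
  After 'push 1': [1]
  After 'dup': [1, 1]
  After 'eq': [1]
  After 'neg': [-1]
  After 'push -3': [-1, -3]
  After 'sub': [2]
  After 'push 17': [2, 17]
  After 'dup': [2, 17, 17]
Program A final stack: [2, 17, 17]

Program B trace:
  After 'push 1': [1]
  After 'dup': [1, 1]
  After 'drop': [1]
  After 'dup': [1, 1]
  After 'eq': [1]
  After 'neg': [-1]
  After 'push -3': [-1, -3]
  After 'sub': [2]
  After 'push 17': [2, 17]
  After 'dup': [2, 17, 17]
Program B final stack: [2, 17, 17]
Same: yes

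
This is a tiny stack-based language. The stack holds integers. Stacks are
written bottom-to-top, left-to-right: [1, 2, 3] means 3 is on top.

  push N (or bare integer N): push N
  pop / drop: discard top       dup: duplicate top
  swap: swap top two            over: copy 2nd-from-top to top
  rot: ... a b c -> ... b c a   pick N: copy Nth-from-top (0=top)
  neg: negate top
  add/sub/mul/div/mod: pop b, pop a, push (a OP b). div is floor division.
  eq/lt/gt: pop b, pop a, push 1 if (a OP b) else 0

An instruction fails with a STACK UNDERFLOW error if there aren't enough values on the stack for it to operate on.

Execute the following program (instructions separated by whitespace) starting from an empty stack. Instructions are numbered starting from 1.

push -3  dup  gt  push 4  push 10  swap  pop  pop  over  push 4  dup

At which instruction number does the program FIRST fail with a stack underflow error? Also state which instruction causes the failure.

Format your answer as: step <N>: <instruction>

Answer: step 9: over

Derivation:
Step 1 ('push -3'): stack = [-3], depth = 1
Step 2 ('dup'): stack = [-3, -3], depth = 2
Step 3 ('gt'): stack = [0], depth = 1
Step 4 ('push 4'): stack = [0, 4], depth = 2
Step 5 ('push 10'): stack = [0, 4, 10], depth = 3
Step 6 ('swap'): stack = [0, 10, 4], depth = 3
Step 7 ('pop'): stack = [0, 10], depth = 2
Step 8 ('pop'): stack = [0], depth = 1
Step 9 ('over'): needs 2 value(s) but depth is 1 — STACK UNDERFLOW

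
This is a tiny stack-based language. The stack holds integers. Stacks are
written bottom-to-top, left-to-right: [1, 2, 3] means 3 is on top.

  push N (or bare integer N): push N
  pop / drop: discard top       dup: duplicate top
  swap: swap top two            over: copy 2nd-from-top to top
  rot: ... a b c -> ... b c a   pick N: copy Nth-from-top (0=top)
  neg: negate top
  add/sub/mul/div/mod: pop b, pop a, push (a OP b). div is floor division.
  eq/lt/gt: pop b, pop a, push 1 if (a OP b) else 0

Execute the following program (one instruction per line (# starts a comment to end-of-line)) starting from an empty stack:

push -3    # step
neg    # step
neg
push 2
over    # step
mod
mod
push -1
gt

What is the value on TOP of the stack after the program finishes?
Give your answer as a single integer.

After 'push -3': [-3]
After 'neg': [3]
After 'neg': [-3]
After 'push 2': [-3, 2]
After 'over': [-3, 2, -3]
After 'mod': [-3, -1]
After 'mod': [0]
After 'push -1': [0, -1]
After 'gt': [1]

Answer: 1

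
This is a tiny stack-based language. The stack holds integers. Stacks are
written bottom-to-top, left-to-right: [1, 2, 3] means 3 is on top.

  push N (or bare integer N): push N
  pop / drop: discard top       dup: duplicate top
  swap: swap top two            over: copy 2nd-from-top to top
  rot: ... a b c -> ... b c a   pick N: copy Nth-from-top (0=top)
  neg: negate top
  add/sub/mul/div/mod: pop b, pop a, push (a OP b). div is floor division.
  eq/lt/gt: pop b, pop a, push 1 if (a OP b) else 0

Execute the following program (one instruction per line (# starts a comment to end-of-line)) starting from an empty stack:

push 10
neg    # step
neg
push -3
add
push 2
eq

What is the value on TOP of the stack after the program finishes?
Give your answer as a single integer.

After 'push 10': [10]
After 'neg': [-10]
After 'neg': [10]
After 'push -3': [10, -3]
After 'add': [7]
After 'push 2': [7, 2]
After 'eq': [0]

Answer: 0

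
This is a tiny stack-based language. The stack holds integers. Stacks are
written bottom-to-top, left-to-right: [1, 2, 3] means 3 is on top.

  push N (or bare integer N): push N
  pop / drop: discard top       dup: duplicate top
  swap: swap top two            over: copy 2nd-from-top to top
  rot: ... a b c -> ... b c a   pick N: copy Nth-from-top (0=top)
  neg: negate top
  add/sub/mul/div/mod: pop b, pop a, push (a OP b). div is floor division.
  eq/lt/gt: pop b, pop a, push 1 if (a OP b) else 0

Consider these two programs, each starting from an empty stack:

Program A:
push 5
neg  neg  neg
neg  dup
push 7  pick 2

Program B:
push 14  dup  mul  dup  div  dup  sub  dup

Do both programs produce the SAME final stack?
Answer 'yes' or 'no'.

Answer: no

Derivation:
Program A trace:
  After 'push 5': [5]
  After 'neg': [-5]
  After 'neg': [5]
  After 'neg': [-5]
  After 'neg': [5]
  After 'dup': [5, 5]
  After 'push 7': [5, 5, 7]
  After 'pick 2': [5, 5, 7, 5]
Program A final stack: [5, 5, 7, 5]

Program B trace:
  After 'push 14': [14]
  After 'dup': [14, 14]
  After 'mul': [196]
  After 'dup': [196, 196]
  After 'div': [1]
  After 'dup': [1, 1]
  After 'sub': [0]
  After 'dup': [0, 0]
Program B final stack: [0, 0]
Same: no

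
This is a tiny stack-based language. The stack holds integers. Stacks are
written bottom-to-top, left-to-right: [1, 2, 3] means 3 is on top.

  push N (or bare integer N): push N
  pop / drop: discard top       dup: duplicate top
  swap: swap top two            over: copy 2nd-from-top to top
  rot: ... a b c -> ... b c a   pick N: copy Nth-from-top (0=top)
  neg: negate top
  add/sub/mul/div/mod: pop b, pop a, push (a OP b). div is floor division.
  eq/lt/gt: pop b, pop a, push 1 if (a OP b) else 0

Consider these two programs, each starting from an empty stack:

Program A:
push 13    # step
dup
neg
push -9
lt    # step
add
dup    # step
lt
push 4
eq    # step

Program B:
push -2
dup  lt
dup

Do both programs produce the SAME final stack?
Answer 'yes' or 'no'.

Answer: no

Derivation:
Program A trace:
  After 'push 13': [13]
  After 'dup': [13, 13]
  After 'neg': [13, -13]
  After 'push -9': [13, -13, -9]
  After 'lt': [13, 1]
  After 'add': [14]
  After 'dup': [14, 14]
  After 'lt': [0]
  After 'push 4': [0, 4]
  After 'eq': [0]
Program A final stack: [0]

Program B trace:
  After 'push -2': [-2]
  After 'dup': [-2, -2]
  After 'lt': [0]
  After 'dup': [0, 0]
Program B final stack: [0, 0]
Same: no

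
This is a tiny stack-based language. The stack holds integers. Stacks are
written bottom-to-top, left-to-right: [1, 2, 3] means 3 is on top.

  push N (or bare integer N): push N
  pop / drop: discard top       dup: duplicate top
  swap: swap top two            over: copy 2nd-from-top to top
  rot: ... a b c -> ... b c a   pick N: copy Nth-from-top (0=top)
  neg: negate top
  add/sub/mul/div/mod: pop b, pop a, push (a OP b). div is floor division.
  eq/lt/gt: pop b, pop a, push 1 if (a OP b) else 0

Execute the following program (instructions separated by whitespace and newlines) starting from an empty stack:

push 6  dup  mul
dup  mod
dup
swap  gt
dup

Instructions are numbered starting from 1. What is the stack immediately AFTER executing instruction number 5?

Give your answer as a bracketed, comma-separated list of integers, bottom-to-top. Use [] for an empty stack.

Answer: [0]

Derivation:
Step 1 ('push 6'): [6]
Step 2 ('dup'): [6, 6]
Step 3 ('mul'): [36]
Step 4 ('dup'): [36, 36]
Step 5 ('mod'): [0]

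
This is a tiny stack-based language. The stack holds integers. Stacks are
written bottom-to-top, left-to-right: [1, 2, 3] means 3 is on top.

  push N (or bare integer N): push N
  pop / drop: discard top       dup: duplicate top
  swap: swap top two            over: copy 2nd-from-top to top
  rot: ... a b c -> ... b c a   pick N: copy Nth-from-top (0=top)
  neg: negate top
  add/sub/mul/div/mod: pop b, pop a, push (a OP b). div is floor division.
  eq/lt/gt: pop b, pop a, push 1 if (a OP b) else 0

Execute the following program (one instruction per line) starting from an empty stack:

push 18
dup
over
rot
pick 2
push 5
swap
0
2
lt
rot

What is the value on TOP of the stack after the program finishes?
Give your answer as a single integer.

Answer: 5

Derivation:
After 'push 18': [18]
After 'dup': [18, 18]
After 'over': [18, 18, 18]
After 'rot': [18, 18, 18]
After 'pick 2': [18, 18, 18, 18]
After 'push 5': [18, 18, 18, 18, 5]
After 'swap': [18, 18, 18, 5, 18]
After 'push 0': [18, 18, 18, 5, 18, 0]
After 'push 2': [18, 18, 18, 5, 18, 0, 2]
After 'lt': [18, 18, 18, 5, 18, 1]
After 'rot': [18, 18, 18, 18, 1, 5]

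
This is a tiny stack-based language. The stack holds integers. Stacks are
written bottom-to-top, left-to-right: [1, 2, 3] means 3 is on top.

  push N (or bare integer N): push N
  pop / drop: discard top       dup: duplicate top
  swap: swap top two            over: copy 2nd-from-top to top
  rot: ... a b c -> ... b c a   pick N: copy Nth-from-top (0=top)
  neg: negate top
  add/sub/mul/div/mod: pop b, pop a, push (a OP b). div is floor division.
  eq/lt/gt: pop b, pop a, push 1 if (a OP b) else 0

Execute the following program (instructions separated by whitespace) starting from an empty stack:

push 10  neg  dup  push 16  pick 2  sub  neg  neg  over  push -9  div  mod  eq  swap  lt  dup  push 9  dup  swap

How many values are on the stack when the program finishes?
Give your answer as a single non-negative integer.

Answer: 4

Derivation:
After 'push 10': stack = [10] (depth 1)
After 'neg': stack = [-10] (depth 1)
After 'dup': stack = [-10, -10] (depth 2)
After 'push 16': stack = [-10, -10, 16] (depth 3)
After 'pick 2': stack = [-10, -10, 16, -10] (depth 4)
After 'sub': stack = [-10, -10, 26] (depth 3)
After 'neg': stack = [-10, -10, -26] (depth 3)
After 'neg': stack = [-10, -10, 26] (depth 3)
After 'over': stack = [-10, -10, 26, -10] (depth 4)
After 'push -9': stack = [-10, -10, 26, -10, -9] (depth 5)
After 'div': stack = [-10, -10, 26, 1] (depth 4)
After 'mod': stack = [-10, -10, 0] (depth 3)
After 'eq': stack = [-10, 0] (depth 2)
After 'swap': stack = [0, -10] (depth 2)
After 'lt': stack = [0] (depth 1)
After 'dup': stack = [0, 0] (depth 2)
After 'push 9': stack = [0, 0, 9] (depth 3)
After 'dup': stack = [0, 0, 9, 9] (depth 4)
After 'swap': stack = [0, 0, 9, 9] (depth 4)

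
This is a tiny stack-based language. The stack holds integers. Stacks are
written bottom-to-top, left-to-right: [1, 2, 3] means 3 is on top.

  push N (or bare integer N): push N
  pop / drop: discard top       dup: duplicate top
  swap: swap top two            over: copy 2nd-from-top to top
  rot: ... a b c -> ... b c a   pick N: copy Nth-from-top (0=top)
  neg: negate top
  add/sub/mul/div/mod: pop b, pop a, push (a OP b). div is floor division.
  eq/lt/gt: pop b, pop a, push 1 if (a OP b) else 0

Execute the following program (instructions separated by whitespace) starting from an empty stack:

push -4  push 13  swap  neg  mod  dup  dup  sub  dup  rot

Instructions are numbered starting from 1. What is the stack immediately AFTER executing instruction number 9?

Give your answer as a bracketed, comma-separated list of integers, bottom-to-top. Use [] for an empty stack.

Answer: [1, 0, 0]

Derivation:
Step 1 ('push -4'): [-4]
Step 2 ('push 13'): [-4, 13]
Step 3 ('swap'): [13, -4]
Step 4 ('neg'): [13, 4]
Step 5 ('mod'): [1]
Step 6 ('dup'): [1, 1]
Step 7 ('dup'): [1, 1, 1]
Step 8 ('sub'): [1, 0]
Step 9 ('dup'): [1, 0, 0]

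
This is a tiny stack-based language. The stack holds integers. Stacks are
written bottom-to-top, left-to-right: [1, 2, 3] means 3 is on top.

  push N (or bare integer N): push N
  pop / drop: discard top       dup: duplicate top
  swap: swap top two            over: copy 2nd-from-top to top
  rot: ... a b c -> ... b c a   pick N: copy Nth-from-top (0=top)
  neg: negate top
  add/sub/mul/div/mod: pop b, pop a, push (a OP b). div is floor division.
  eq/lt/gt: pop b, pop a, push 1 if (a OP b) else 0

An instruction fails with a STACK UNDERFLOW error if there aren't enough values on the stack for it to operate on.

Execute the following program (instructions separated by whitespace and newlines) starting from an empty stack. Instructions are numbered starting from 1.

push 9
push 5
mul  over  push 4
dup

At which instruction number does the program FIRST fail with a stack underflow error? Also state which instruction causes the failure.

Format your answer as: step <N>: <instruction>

Step 1 ('push 9'): stack = [9], depth = 1
Step 2 ('push 5'): stack = [9, 5], depth = 2
Step 3 ('mul'): stack = [45], depth = 1
Step 4 ('over'): needs 2 value(s) but depth is 1 — STACK UNDERFLOW

Answer: step 4: over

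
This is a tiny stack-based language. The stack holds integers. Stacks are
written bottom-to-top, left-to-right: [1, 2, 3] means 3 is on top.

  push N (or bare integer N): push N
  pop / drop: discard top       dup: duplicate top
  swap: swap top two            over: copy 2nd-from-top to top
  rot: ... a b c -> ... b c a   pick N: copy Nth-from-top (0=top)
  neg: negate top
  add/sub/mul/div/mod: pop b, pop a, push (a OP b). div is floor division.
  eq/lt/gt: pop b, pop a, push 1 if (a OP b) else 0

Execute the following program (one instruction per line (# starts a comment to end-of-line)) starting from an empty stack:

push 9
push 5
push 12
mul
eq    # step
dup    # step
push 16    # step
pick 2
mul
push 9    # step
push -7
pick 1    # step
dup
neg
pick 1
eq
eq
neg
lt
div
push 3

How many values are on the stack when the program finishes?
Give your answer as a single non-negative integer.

After 'push 9': stack = [9] (depth 1)
After 'push 5': stack = [9, 5] (depth 2)
After 'push 12': stack = [9, 5, 12] (depth 3)
After 'mul': stack = [9, 60] (depth 2)
After 'eq': stack = [0] (depth 1)
After 'dup': stack = [0, 0] (depth 2)
After 'push 16': stack = [0, 0, 16] (depth 3)
After 'pick 2': stack = [0, 0, 16, 0] (depth 4)
After 'mul': stack = [0, 0, 0] (depth 3)
After 'push 9': stack = [0, 0, 0, 9] (depth 4)
  ...
After 'pick 1': stack = [0, 0, 0, 9, -7, 9] (depth 6)
After 'dup': stack = [0, 0, 0, 9, -7, 9, 9] (depth 7)
After 'neg': stack = [0, 0, 0, 9, -7, 9, -9] (depth 7)
After 'pick 1': stack = [0, 0, 0, 9, -7, 9, -9, 9] (depth 8)
After 'eq': stack = [0, 0, 0, 9, -7, 9, 0] (depth 7)
After 'eq': stack = [0, 0, 0, 9, -7, 0] (depth 6)
After 'neg': stack = [0, 0, 0, 9, -7, 0] (depth 6)
After 'lt': stack = [0, 0, 0, 9, 1] (depth 5)
After 'div': stack = [0, 0, 0, 9] (depth 4)
After 'push 3': stack = [0, 0, 0, 9, 3] (depth 5)

Answer: 5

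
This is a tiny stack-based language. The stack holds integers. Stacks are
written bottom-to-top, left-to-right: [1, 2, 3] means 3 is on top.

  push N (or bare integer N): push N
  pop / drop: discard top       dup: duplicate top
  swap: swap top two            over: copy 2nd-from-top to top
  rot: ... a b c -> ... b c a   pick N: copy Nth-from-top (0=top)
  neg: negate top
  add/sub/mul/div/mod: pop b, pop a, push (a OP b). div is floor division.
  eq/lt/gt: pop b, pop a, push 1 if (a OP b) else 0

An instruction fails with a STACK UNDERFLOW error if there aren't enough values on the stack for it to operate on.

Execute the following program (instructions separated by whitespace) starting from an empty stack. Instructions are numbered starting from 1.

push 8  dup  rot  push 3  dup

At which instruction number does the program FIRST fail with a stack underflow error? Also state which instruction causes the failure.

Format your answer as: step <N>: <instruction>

Answer: step 3: rot

Derivation:
Step 1 ('push 8'): stack = [8], depth = 1
Step 2 ('dup'): stack = [8, 8], depth = 2
Step 3 ('rot'): needs 3 value(s) but depth is 2 — STACK UNDERFLOW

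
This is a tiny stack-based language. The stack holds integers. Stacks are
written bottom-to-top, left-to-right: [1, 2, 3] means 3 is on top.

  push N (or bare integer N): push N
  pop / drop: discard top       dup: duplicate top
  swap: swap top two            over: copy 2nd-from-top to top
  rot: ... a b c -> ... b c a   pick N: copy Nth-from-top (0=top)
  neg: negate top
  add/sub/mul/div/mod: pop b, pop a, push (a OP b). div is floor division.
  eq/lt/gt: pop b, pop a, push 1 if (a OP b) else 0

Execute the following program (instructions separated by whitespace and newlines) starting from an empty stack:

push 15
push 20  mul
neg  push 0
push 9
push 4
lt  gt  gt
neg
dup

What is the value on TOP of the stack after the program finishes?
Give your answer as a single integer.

Answer: 0

Derivation:
After 'push 15': [15]
After 'push 20': [15, 20]
After 'mul': [300]
After 'neg': [-300]
After 'push 0': [-300, 0]
After 'push 9': [-300, 0, 9]
After 'push 4': [-300, 0, 9, 4]
After 'lt': [-300, 0, 0]
After 'gt': [-300, 0]
After 'gt': [0]
After 'neg': [0]
After 'dup': [0, 0]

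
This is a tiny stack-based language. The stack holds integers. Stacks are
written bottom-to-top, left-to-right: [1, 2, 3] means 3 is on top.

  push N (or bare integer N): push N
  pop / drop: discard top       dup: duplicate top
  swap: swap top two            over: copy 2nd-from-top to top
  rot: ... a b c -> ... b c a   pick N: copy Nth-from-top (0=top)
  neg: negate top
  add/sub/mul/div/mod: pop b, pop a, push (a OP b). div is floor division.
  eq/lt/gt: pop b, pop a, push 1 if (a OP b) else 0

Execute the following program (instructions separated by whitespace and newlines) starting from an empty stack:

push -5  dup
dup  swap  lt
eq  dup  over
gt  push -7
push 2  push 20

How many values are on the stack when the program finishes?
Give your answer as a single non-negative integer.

Answer: 5

Derivation:
After 'push -5': stack = [-5] (depth 1)
After 'dup': stack = [-5, -5] (depth 2)
After 'dup': stack = [-5, -5, -5] (depth 3)
After 'swap': stack = [-5, -5, -5] (depth 3)
After 'lt': stack = [-5, 0] (depth 2)
After 'eq': stack = [0] (depth 1)
After 'dup': stack = [0, 0] (depth 2)
After 'over': stack = [0, 0, 0] (depth 3)
After 'gt': stack = [0, 0] (depth 2)
After 'push -7': stack = [0, 0, -7] (depth 3)
After 'push 2': stack = [0, 0, -7, 2] (depth 4)
After 'push 20': stack = [0, 0, -7, 2, 20] (depth 5)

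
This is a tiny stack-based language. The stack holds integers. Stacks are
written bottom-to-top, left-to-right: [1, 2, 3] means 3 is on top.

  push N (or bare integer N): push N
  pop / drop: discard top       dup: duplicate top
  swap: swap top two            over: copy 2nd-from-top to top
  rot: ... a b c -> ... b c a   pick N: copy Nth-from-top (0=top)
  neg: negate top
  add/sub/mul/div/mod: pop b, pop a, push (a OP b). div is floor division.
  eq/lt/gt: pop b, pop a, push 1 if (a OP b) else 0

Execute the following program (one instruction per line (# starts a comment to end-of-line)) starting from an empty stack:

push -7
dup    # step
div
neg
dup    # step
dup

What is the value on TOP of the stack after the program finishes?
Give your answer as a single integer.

After 'push -7': [-7]
After 'dup': [-7, -7]
After 'div': [1]
After 'neg': [-1]
After 'dup': [-1, -1]
After 'dup': [-1, -1, -1]

Answer: -1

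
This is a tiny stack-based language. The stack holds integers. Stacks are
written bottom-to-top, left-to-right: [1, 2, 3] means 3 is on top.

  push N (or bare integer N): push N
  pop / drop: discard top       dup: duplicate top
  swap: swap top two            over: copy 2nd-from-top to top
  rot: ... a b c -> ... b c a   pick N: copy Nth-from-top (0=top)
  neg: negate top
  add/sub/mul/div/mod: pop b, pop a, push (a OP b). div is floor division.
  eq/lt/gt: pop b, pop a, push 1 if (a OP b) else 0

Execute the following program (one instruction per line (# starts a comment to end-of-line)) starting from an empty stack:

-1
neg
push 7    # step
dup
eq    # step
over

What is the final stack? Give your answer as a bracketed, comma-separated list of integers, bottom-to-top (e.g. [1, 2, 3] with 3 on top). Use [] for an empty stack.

Answer: [1, 1, 1]

Derivation:
After 'push -1': [-1]
After 'neg': [1]
After 'push 7': [1, 7]
After 'dup': [1, 7, 7]
After 'eq': [1, 1]
After 'over': [1, 1, 1]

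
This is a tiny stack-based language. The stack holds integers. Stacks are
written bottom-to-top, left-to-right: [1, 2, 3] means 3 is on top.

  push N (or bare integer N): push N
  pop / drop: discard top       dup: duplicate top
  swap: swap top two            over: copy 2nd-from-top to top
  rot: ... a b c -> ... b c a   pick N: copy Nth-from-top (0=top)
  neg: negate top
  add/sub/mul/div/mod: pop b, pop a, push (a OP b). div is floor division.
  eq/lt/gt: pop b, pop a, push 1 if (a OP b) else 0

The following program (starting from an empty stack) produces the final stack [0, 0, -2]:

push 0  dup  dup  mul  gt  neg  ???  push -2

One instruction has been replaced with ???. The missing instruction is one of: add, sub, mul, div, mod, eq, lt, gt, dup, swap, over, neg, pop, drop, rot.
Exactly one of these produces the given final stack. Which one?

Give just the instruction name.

Answer: dup

Derivation:
Stack before ???: [0]
Stack after ???:  [0, 0]
The instruction that transforms [0] -> [0, 0] is: dup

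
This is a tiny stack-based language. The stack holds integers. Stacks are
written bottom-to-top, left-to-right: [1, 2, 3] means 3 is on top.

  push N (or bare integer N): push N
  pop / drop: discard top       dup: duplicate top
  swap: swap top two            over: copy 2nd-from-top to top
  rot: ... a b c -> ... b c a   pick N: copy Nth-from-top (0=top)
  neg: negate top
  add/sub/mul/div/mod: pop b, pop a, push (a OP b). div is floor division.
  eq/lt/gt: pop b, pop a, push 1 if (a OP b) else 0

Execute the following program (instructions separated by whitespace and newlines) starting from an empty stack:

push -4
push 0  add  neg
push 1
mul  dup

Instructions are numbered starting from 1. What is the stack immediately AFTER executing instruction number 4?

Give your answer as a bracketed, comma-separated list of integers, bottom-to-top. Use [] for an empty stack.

Answer: [4]

Derivation:
Step 1 ('push -4'): [-4]
Step 2 ('push 0'): [-4, 0]
Step 3 ('add'): [-4]
Step 4 ('neg'): [4]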